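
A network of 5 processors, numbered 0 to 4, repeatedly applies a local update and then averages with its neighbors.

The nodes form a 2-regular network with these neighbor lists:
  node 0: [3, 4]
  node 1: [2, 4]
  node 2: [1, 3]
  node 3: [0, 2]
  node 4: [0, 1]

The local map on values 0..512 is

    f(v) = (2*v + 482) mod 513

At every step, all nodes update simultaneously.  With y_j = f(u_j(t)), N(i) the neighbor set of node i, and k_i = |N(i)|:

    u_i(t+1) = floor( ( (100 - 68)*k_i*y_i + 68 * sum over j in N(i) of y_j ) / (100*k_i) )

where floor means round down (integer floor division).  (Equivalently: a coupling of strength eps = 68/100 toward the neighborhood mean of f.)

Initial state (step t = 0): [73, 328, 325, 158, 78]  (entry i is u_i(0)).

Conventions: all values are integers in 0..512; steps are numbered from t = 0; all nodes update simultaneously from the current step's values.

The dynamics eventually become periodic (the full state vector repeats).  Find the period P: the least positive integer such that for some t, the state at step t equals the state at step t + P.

Answer: 18
Key observation: The state at step 80, [111, 113, 114, 113, 111], reappears at step 98 — and no state repeats earlier — so the cycle the system enters has period 18.

Derivation:
t=0: [73, 328, 325, 158, 78]
t=1: [176, 114, 168, 166, 117]
t=2: [274, 235, 266, 309, 241]
t=3: [179, 464, 334, 195, 294]
t=4: [241, 180, 292, 268, 255]
t=5: [478, 281, 296, 328, 418]
t=6: [269, 121, 59, 192, 239]
t=7: [434, 249, 219, 314, 387]
t=8: [210, 366, 317, 275, 342]
t=9: [174, 138, 94, 164, 240]
t=10: [355, 284, 234, 256, 334]
t=11: [258, 198, 311, 358, 104]
t=12: [273, 203, 207, 246, 345]
t=13: [207, 299, 406, 278, 174]
t=14: [234, 216, 108, 225, 250]
t=15: [441, 350, 338, 345, 435]
t=16: [268, 205, 144, 206, 272]
t=17: [291, 208, 340, 381, 300]
t=18: [105, 188, 248, 128, 161]
t=19: [232, 367, 342, 290, 271]
t=20: [324, 282, 121, 206, 375]
t=21: [232, 148, 203, 229, 108]
t=22: [346, 275, 355, 411, 296]
t=23: [158, 74, 149, 195, 67]
t=24: [248, 163, 247, 302, 169]
t=25: [273, 356, 268, 334, 356]
t=26: [99, 282, 260, 212, 111]
t=27: [252, 237, 296, 348, 124]
t=28: [276, 231, 217, 225, 380]
t=29: [218, 348, 417, 273, 218]
t=30: [267, 284, 145, 236, 318]
t=31: [342, 127, 240, 400, 208]
t=32: [262, 354, 306, 282, 246]
t=33: [321, 232, 84, 197, 370]
t=34: [221, 251, 314, 196, 243]
t=35: [408, 333, 309, 283, 445]
t=36: [212, 181, 72, 124, 244]
t=37: [354, 299, 222, 241, 392]
t=38: [287, 239, 303, 340, 150]
t=39: [147, 255, 218, 74, 248]
t=40: [282, 449, 332, 264, 401]
t=41: [263, 241, 327, 206, 209]
t=42: [419, 313, 318, 327, 445]
t=43: [249, 175, 94, 166, 238]
t=44: [403, 306, 261, 308, 409]
t=45: [201, 281, 204, 279, 199]
t=46: [248, 258, 131, 258, 249]
t=47: [472, 392, 403, 391, 472]
t=48: [344, 301, 246, 301, 345]
t=49: [115, 224, 186, 224, 115]
t=50: [273, 317, 392, 317, 273]
t=51: [31, 111, 138, 111, 31]
t=52: [85, 154, 208, 154, 85]
t=53: [185, 266, 311, 266, 185]
t=54: [394, 302, 365, 302, 394]
t=55: [181, 165, 100, 165, 181]
t=56: [320, 265, 257, 265, 320]
t=57: [233, 356, 493, 356, 233]
t=58: [344, 351, 255, 351, 344]
t=59: [148, 262, 260, 262, 148]
t=60: [342, 414, 491, 414, 342]
t=61: [188, 287, 333, 287, 188]
t=62: [237, 168, 59, 168, 237]
t=63: [396, 277, 235, 277, 396]
t=64: [167, 236, 147, 236, 167]
t=65: [349, 333, 384, 333, 349]
t=66: [143, 167, 154, 167, 143]
t=67: [271, 277, 294, 277, 271]
t=68: [340, 191, 20, 191, 340]
t=69: [209, 161, 241, 161, 209]
t=70: [354, 378, 342, 378, 354]
t=71: [180, 171, 188, 171, 180]
t=72: [322, 328, 321, 328, 322]
t=73: [104, 103, 107, 103, 104]
t=74: [176, 178, 177, 178, 176]
t=75: [322, 322, 324, 322, 322]
t=76: [100, 101, 101, 101, 100]
t=77: [169, 170, 171, 170, 169]
t=78: [307, 309, 309, 309, 307]
t=79: [71, 72, 74, 72, 71]
t=80: [111, 113, 114, 113, 111]
t=81: [192, 194, 195, 194, 192]
t=82: [354, 356, 357, 356, 354]
t=83: [165, 167, 168, 167, 165]
t=84: [300, 302, 303, 302, 300]
t=85: [57, 59, 60, 59, 57]
t=86: [84, 86, 87, 86, 84]
t=87: [138, 140, 141, 140, 138]
t=88: [246, 248, 249, 248, 246]
t=89: [462, 464, 465, 464, 462]
t=90: [381, 383, 384, 383, 381]
t=91: [219, 221, 222, 221, 219]
t=92: [408, 410, 411, 410, 408]
t=93: [273, 275, 276, 275, 273]
t=94: [3, 5, 6, 5, 3]
t=95: [489, 491, 492, 491, 489]
t=96: [435, 437, 438, 437, 435]
t=97: [327, 329, 330, 329, 327]
t=98: [111, 113, 114, 113, 111]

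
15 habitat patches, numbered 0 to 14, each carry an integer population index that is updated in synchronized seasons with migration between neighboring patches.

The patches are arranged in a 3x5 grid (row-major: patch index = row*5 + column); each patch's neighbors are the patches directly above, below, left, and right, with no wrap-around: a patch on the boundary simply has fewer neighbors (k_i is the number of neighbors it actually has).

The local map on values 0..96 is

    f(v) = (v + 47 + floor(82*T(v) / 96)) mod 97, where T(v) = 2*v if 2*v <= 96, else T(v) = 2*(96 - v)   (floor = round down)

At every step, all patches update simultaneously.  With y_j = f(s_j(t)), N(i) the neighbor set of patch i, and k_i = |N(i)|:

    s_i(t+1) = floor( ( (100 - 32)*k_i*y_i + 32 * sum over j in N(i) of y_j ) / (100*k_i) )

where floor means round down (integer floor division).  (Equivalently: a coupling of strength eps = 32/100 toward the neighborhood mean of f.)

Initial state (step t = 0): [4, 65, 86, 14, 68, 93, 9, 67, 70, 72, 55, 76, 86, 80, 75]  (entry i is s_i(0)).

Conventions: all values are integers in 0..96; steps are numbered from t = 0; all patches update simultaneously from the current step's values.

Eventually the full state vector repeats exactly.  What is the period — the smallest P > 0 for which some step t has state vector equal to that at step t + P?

Answer: 2
Key observation: The state at step 6, [67, 67, 67, 67, 67, 67, 67, 67, 67, 67, 67, 67, 67, 67, 67], reappears at step 8 — and no state repeats earlier — so the cycle the system enters has period 2.

Derivation:
t=0: [4, 65, 86, 14, 68, 93, 9, 67, 70, 72, 55, 76, 86, 80, 75]
t=1: [57, 64, 59, 76, 67, 54, 67, 64, 65, 63, 68, 62, 55, 57, 60]
t=2: [72, 68, 69, 62, 65, 72, 67, 68, 67, 68, 67, 69, 73, 72, 71]
t=3: [63, 64, 65, 68, 67, 63, 65, 64, 65, 65, 65, 64, 62, 63, 63]
t=4: [68, 67, 67, 65, 66, 68, 67, 67, 67, 67, 67, 68, 69, 68, 68]
t=5: [65, 65, 66, 66, 66, 65, 65, 65, 66, 66, 65, 65, 65, 65, 65]
t=6: [67, 67, 67, 67, 67, 67, 67, 67, 67, 67, 67, 67, 67, 67, 67]
t=7: [66, 66, 66, 66, 66, 66, 66, 66, 66, 66, 66, 66, 66, 66, 66]
t=8: [67, 67, 67, 67, 67, 67, 67, 67, 67, 67, 67, 67, 67, 67, 67]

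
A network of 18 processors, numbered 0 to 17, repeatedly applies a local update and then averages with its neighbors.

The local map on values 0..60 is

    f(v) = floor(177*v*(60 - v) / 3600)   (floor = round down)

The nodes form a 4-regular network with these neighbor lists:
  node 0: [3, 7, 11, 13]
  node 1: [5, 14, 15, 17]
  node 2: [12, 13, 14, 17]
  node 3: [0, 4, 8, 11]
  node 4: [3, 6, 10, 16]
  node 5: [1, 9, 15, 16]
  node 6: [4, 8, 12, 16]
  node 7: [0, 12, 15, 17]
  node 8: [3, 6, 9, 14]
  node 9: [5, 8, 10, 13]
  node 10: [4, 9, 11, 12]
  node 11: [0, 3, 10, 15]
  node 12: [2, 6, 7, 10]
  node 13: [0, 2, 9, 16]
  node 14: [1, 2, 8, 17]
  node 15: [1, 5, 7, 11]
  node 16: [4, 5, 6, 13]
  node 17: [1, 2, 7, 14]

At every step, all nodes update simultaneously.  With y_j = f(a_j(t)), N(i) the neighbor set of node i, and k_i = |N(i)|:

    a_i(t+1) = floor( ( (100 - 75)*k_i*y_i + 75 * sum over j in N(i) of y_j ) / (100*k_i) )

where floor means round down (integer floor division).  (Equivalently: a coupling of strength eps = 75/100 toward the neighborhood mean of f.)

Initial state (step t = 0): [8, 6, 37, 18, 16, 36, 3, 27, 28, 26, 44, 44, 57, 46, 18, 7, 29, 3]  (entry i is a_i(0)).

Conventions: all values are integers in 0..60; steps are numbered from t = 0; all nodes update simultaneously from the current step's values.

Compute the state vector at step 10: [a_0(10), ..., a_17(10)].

Answer: [41, 41, 41, 41, 41, 41, 41, 41, 41, 41, 41, 41, 41, 41, 41, 41, 41, 41]

Derivation:
t=0: [8, 6, 37, 18, 16, 36, 3, 27, 28, 26, 44, 44, 57, 46, 18, 7, 29, 3]
t=1: [32, 23, 26, 34, 31, 33, 26, 20, 34, 39, 30, 28, 25, 35, 29, 29, 32, 27]
t=2: [42, 42, 43, 43, 43, 42, 43, 42, 42, 42, 43, 43, 42, 42, 42, 42, 43, 42]
t=3: [36, 37, 36, 35, 35, 36, 35, 37, 36, 36, 35, 35, 35, 36, 36, 36, 35, 36]
t=4: [42, 41, 42, 42, 43, 42, 42, 41, 42, 42, 42, 42, 42, 42, 41, 41, 42, 41]
t=5: [37, 37, 37, 36, 36, 37, 36, 37, 37, 37, 36, 37, 37, 37, 37, 37, 36, 37]
t=6: [41, 41, 41, 41, 42, 41, 41, 41, 41, 41, 41, 41, 41, 41, 41, 41, 41, 41]
t=7: [38, 38, 38, 37, 37, 38, 37, 38, 38, 38, 37, 38, 38, 38, 38, 38, 37, 38]
t=8: [41, 41, 41, 41, 41, 41, 41, 41, 41, 41, 41, 41, 41, 41, 41, 41, 41, 41]
t=9: [38, 38, 38, 38, 38, 38, 38, 38, 38, 38, 38, 38, 38, 38, 38, 38, 38, 38]
t=10: [41, 41, 41, 41, 41, 41, 41, 41, 41, 41, 41, 41, 41, 41, 41, 41, 41, 41]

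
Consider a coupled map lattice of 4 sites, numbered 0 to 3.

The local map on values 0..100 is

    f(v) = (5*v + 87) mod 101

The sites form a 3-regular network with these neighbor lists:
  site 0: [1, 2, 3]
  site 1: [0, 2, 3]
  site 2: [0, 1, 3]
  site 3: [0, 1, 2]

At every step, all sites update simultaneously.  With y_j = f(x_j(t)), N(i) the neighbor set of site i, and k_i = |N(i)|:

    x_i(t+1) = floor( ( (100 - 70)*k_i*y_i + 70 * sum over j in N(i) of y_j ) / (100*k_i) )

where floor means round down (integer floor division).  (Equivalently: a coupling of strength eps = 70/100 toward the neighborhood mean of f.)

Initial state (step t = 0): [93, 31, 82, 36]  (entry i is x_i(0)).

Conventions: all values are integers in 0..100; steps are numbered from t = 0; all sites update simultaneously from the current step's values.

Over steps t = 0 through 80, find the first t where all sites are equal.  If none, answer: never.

Simulating step by step:
t=0: [93, 31, 82, 36]  (not all equal)
t=1: [60, 59, 63, 61]  (not all equal)
t=2: [87, 87, 88, 87]  (not all equal)
t=3: [18, 18, 18, 18]  (all equal)

Answer: 3
Key observation: Synchronization is absorbing here: once all sites are equal they stay equal, and step 3 is the first all-equal step.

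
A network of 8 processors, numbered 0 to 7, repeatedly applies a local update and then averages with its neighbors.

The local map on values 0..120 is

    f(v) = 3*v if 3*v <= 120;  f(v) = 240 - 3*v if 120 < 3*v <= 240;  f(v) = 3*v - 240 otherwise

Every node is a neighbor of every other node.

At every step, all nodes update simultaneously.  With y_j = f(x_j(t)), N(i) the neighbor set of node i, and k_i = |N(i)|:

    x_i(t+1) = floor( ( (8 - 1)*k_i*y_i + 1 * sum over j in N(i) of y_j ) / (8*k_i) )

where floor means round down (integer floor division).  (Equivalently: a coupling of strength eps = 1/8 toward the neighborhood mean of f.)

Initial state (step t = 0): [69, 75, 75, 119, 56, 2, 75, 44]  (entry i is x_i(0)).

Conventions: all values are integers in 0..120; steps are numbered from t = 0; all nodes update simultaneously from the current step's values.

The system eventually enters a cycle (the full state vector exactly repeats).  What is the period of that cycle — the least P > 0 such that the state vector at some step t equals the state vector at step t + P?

Answer: 4
Key observation: The state at step 33, [15, 15, 15, 15, 15, 15, 15, 15], reappears at step 37 — and no state repeats earlier — so the cycle the system enters has period 4.

Derivation:
t=0: [69, 75, 75, 119, 56, 2, 75, 44]
t=1: [35, 19, 19, 107, 68, 11, 19, 99]
t=2: [98, 57, 57, 78, 39, 36, 57, 57]
t=3: [56, 69, 69, 15, 110, 102, 69, 69]
t=4: [68, 35, 35, 45, 84, 63, 35, 35]
t=5: [42, 101, 101, 101, 21, 54, 101, 101]
t=6: [107, 64, 64, 64, 64, 77, 64, 64]
t=7: [76, 47, 47, 47, 47, 14, 47, 47]
t=8: [21, 96, 96, 96, 96, 47, 96, 96]
t=9: [62, 49, 49, 49, 49, 92, 49, 49]
t=10: [57, 91, 91, 91, 91, 42, 91, 91]
t=11: [65, 35, 35, 35, 35, 104, 35, 35]
t=12: [51, 103, 103, 103, 103, 75, 103, 103]
t=13: [83, 68, 68, 68, 68, 22, 68, 68]
t=14: [12, 36, 36, 36, 36, 61, 36, 36]
t=15: [44, 105, 105, 105, 105, 62, 105, 105]
t=16: [103, 75, 75, 75, 75, 57, 75, 75]
t=17: [63, 16, 16, 16, 16, 63, 16, 16]
t=18: [50, 48, 48, 48, 48, 50, 48, 48]
t=19: [90, 95, 95, 95, 95, 90, 95, 95]
t=20: [31, 44, 44, 44, 44, 31, 44, 44]
t=21: [94, 107, 107, 107, 107, 94, 107, 107]
t=22: [46, 79, 79, 79, 79, 46, 79, 79]
t=23: [91, 6, 6, 6, 6, 91, 6, 6]
t=24: [31, 18, 18, 18, 18, 31, 18, 18]
t=25: [88, 55, 55, 55, 55, 88, 55, 55]
t=26: [29, 73, 73, 73, 73, 29, 73, 73]
t=27: [79, 23, 23, 23, 23, 79, 23, 23]
t=28: [10, 66, 66, 66, 66, 10, 66, 66]
t=29: [31, 41, 41, 41, 41, 31, 41, 41]
t=30: [95, 116, 116, 116, 116, 95, 116, 116]
t=31: [51, 105, 105, 105, 105, 51, 105, 105]
t=32: [85, 75, 75, 75, 75, 85, 75, 75]
t=33: [15, 15, 15, 15, 15, 15, 15, 15]
t=34: [45, 45, 45, 45, 45, 45, 45, 45]
t=35: [105, 105, 105, 105, 105, 105, 105, 105]
t=36: [75, 75, 75, 75, 75, 75, 75, 75]
t=37: [15, 15, 15, 15, 15, 15, 15, 15]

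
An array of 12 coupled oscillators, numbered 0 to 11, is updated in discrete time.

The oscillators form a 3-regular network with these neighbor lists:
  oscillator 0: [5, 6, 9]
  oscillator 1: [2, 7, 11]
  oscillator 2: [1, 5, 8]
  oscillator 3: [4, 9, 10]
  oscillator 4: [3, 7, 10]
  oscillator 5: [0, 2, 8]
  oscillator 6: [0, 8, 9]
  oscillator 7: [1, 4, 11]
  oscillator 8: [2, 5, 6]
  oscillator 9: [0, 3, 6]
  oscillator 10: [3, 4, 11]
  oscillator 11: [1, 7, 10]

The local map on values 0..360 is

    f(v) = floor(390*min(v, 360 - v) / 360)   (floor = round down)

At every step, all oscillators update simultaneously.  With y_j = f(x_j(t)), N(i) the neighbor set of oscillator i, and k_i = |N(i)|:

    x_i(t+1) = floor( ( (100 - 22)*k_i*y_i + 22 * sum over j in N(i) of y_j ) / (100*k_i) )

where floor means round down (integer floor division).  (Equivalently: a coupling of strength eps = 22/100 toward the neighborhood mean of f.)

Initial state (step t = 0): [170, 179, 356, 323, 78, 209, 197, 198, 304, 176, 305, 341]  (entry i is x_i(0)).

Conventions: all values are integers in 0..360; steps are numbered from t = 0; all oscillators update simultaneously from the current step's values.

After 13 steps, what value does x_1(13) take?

Answer: x_1(13) = 189

Derivation:
t=0: [170, 179, 356, 323, 78, 209, 197, 198, 304, 176, 305, 341]
t=1: [182, 165, 33, 55, 85, 145, 169, 158, 71, 177, 56, 46]
t=2: [188, 157, 57, 71, 93, 144, 176, 156, 86, 180, 61, 68]
t=3: [184, 154, 78, 85, 100, 146, 182, 156, 102, 185, 69, 86]
t=4: [187, 154, 97, 98, 108, 151, 185, 158, 117, 182, 79, 102]
t=5: [185, 157, 115, 111, 117, 157, 184, 162, 131, 185, 90, 116]
t=6: [187, 163, 131, 123, 127, 165, 186, 167, 145, 184, 102, 129]
t=7: [186, 171, 147, 135, 137, 174, 185, 173, 159, 185, 115, 142]
t=8: [188, 180, 163, 147, 148, 184, 187, 181, 173, 185, 129, 155]
t=9: [186, 191, 179, 159, 160, 188, 187, 188, 186, 186, 144, 168]
t=10: [187, 183, 191, 172, 172, 186, 187, 184, 188, 186, 160, 180]
t=11: [187, 190, 184, 185, 185, 187, 187, 190, 186, 187, 176, 192]
t=12: [187, 184, 189, 188, 188, 187, 187, 184, 188, 187, 189, 182]
t=13: [187, 189, 185, 186, 186, 186, 186, 189, 186, 186, 185, 191]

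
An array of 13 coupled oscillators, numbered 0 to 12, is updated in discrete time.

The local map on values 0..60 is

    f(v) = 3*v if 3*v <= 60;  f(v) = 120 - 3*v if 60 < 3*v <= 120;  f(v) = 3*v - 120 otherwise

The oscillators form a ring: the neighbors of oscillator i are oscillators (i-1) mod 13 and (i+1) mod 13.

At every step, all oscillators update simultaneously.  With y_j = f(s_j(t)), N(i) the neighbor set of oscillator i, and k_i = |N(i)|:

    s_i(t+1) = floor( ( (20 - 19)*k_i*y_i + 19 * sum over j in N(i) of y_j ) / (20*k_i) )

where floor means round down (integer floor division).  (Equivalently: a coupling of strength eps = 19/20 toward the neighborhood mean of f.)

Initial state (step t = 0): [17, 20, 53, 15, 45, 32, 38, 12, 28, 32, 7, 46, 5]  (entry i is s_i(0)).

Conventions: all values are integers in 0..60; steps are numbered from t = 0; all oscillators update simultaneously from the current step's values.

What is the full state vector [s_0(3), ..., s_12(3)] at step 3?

Simulating step by step:
t=0: [17, 20, 53, 15, 45, 32, 38, 12, 28, 32, 7, 46, 5]
t=1: [38, 45, 51, 27, 33, 11, 28, 21, 30, 28, 21, 18, 33]
t=2: [17, 19, 27, 27, 35, 28, 44, 34, 45, 43, 45, 39, 29]
t=3: [45, 45, 47, 27, 36, 14, 26, 13, 13, 14, 6, 22, 27]

Answer: [45, 45, 47, 27, 36, 14, 26, 13, 13, 14, 6, 22, 27]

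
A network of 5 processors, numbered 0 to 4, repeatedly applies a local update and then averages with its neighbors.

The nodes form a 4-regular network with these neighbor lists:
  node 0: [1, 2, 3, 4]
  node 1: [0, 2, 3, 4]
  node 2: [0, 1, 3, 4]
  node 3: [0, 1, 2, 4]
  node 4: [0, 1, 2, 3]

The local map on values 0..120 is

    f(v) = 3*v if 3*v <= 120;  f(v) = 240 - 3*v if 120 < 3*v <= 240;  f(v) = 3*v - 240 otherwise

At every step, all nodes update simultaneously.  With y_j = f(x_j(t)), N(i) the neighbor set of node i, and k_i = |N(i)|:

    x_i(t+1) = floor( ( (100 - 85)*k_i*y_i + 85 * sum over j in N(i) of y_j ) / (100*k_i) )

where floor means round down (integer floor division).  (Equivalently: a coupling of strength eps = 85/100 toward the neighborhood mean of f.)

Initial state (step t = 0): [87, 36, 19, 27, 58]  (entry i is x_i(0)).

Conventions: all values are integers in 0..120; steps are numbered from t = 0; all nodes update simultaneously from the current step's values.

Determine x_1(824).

Answer: x_1(824) = 111
Key observation: The state at step 3, [117, 117, 117, 117, 117], reappears at step 7: the system is in a cycle of period 4 from step 3 on.  Therefore the state at step 824 equals the state at step 3 + ((824 - 3) mod 4) = 4, which is [111, 111, 111, 111, 111].

Derivation:
t=0: [87, 36, 19, 27, 58]
t=1: [69, 64, 67, 65, 66]
t=2: [41, 40, 41, 41, 41]
t=3: [117, 117, 117, 117, 117]
t=4: [111, 111, 111, 111, 111]
t=5: [93, 93, 93, 93, 93]
t=6: [39, 39, 39, 39, 39]
t=7: [117, 117, 117, 117, 117]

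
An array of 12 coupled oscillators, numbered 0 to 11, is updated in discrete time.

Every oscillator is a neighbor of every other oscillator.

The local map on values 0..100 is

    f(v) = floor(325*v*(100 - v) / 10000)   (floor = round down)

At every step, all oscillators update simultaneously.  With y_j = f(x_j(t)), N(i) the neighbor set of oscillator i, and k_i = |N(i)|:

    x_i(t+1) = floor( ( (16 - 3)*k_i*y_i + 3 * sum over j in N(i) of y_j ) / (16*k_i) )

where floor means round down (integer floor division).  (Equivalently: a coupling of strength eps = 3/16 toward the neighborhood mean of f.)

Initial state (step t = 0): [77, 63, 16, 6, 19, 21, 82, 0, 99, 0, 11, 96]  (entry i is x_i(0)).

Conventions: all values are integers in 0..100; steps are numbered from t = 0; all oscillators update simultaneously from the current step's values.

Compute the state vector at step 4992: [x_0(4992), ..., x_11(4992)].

Answer: [81, 81, 81, 81, 81, 81, 81, 81, 81, 81, 81, 81]
Key observation: The state at step 20, [81, 81, 81, 81, 81, 81, 81, 81, 81, 81, 81, 81], reappears at step 22: the system is in a cycle of period 2 from step 20 on.  Therefore the state at step 4992 equals the state at step 20 + ((4992 - 20) mod 2) = 20, which is [81, 81, 81, 81, 81, 81, 81, 81, 81, 81, 81, 81].

Derivation:
t=0: [77, 63, 16, 6, 19, 21, 82, 0, 99, 0, 11, 96]
t=1: [51, 66, 40, 20, 46, 48, 44, 6, 9, 6, 31, 16]
t=2: [76, 69, 73, 53, 75, 76, 75, 26, 32, 26, 66, 46]
t=3: [60, 68, 64, 77, 61, 60, 61, 62, 69, 62, 70, 77]
t=4: [76, 70, 73, 59, 75, 76, 75, 75, 69, 75, 68, 59]
t=5: [60, 67, 64, 75, 61, 60, 61, 61, 68, 61, 69, 75]
t=6: [76, 71, 73, 62, 76, 76, 76, 76, 70, 76, 69, 62]
t=7: [60, 65, 64, 73, 60, 60, 60, 60, 67, 60, 68, 73]
t=8: [77, 73, 73, 65, 77, 77, 77, 77, 71, 77, 70, 65]
t=9: [58, 63, 63, 70, 58, 58, 58, 58, 65, 58, 66, 70]
t=10: [78, 75, 75, 69, 78, 78, 78, 78, 73, 78, 72, 69]
t=11: [55, 59, 59, 67, 55, 55, 55, 55, 63, 55, 63, 67]
t=12: [79, 77, 77, 72, 79, 79, 79, 79, 75, 79, 75, 72]
t=13: [53, 56, 56, 63, 53, 53, 53, 53, 59, 53, 59, 63]
t=14: [79, 79, 79, 75, 79, 79, 79, 79, 78, 79, 78, 75]
t=15: [53, 53, 53, 58, 53, 53, 53, 53, 54, 53, 54, 58]
t=16: [79, 79, 79, 79, 79, 79, 79, 79, 79, 79, 79, 79]
t=17: [53, 53, 53, 53, 53, 53, 53, 53, 53, 53, 53, 53]
t=18: [80, 80, 80, 80, 80, 80, 80, 80, 80, 80, 80, 80]
t=19: [52, 52, 52, 52, 52, 52, 52, 52, 52, 52, 52, 52]
t=20: [81, 81, 81, 81, 81, 81, 81, 81, 81, 81, 81, 81]
t=21: [50, 50, 50, 50, 50, 50, 50, 50, 50, 50, 50, 50]
t=22: [81, 81, 81, 81, 81, 81, 81, 81, 81, 81, 81, 81]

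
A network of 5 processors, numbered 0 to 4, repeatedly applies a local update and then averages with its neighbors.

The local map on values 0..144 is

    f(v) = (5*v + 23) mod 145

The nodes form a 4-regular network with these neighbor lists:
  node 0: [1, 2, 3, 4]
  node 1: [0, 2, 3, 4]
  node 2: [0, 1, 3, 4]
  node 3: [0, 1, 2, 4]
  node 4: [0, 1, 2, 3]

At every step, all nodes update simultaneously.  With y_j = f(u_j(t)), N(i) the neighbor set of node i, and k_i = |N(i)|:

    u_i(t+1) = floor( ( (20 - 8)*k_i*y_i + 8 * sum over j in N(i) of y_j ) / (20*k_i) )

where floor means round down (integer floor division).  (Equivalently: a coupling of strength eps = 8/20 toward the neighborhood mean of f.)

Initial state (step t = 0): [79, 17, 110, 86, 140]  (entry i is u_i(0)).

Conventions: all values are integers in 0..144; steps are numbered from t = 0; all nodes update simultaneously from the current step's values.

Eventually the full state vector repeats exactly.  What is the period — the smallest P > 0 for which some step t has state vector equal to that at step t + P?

Answer: 14
Key observation: The state at step 93, [23, 23, 23, 23, 23], reappears at step 107 — and no state repeats earlier — so the cycle the system enters has period 14.

Derivation:
t=0: [79, 17, 110, 86, 140]
t=1: [117, 107, 122, 62, 125]
t=2: [45, 93, 58, 53, 65]
t=3: [89, 64, 49, 109, 67]
t=4: [57, 67, 102, 107, 75]
t=5: [50, 75, 90, 103, 95]
t=6: [108, 98, 63, 95, 75]
t=7: [106, 81, 66, 74, 96]
t=8: [108, 118, 80, 100, 83]
t=9: [102, 55, 105, 82, 40]
t=10: [93, 48, 100, 115, 83]
t=11: [54, 87, 72, 37, 29]
t=12: [22, 32, 67, 52, 32]
t=13: [108, 60, 75, 110, 60]
t=14: [108, 60, 98, 113, 60]
t=15: [92, 44, 67, 32, 44]
t=16: [59, 84, 69, 54, 84]
t=17: [26, 16, 51, 14, 16]
t=18: [48, 95, 110, 90, 95]
t=19: [101, 73, 111, 61, 73]
t=20: [93, 96, 118, 66, 96]
t=21: [55, 62, 45, 60, 62]
t=22: [27, 44, 74, 39, 44]
t=23: [45, 87, 90, 75, 87]
t=24: [81, 41, 48, 83, 41]
t=25: [111, 84, 101, 44, 84]
t=26: [106, 39, 81, 84, 39]
t=27: [100, 77, 110, 45, 77]
t=28: [100, 115, 125, 108, 115]
t=29: [76, 41, 66, 96, 41]
t=30: [97, 82, 72, 75, 82]
t=31: [92, 127, 102, 110, 127]
t=32: [68, 83, 93, 113, 83]
t=33: [50, 15, 40, 18, 15]
t=34: [115, 100, 90, 108, 100]
t=35: [45, 80, 55, 100, 80]
t=36: [98, 113, 50, 90, 113]
t=37: [65, 30, 90, 45, 30]
t=38: [54, 39, 44, 77, 39]
t=39: [38, 73, 85, 95, 73]
t=40: [68, 83, 40, 65, 83]
t=41: [58, 23, 60, 50, 23]
t=42: [57, 115, 62, 110, 115]
t=43: [32, 32, 45, 92, 32]
t=44: [45, 45, 78, 50, 45]
t=45: [107, 107, 117, 120, 107]
t=46: [105, 105, 58, 65, 105]
t=47: [98, 98, 53, 71, 98]
t=48: [85, 85, 118, 90, 85]
t=49: [17, 17, 27, 30, 17]
t=50: [90, 90, 43, 50, 90]
t=51: [52, 52, 80, 97, 52]
t=52: [131, 131, 128, 98, 131]
t=53: [94, 94, 87, 84, 94]
t=54: [49, 49, 32, 24, 49]
t=55: [116, 116, 74, 126, 116]
t=56: [36, 36, 76, 61, 36]
t=57: [61, 61, 89, 51, 61]
t=58: [47, 47, 44, 94, 47]
t=59: [106, 106, 98, 78, 106]
t=60: [114, 114, 94, 117, 114]
t=61: [19, 19, 41, 26, 19]
t=62: [103, 103, 86, 48, 103]
t=63: [96, 96, 53, 103, 96]
t=64: [79, 79, 116, 96, 79]
t=65: [111, 111, 59, 81, 111]
t=66: [131, 131, 73, 128, 131]
t=67: [96, 96, 96, 89, 96]
t=68: [64, 64, 64, 47, 64]
t=69: [59, 59, 59, 89, 59]
t=70: [28, 28, 28, 31, 28]
t=71: [19, 19, 19, 27, 19]
t=72: [107, 107, 107, 55, 107]
t=73: [111, 111, 111, 54, 111]
t=74: [129, 129, 129, 59, 129]
t=75: [82, 82, 82, 52, 82]
t=76: [142, 142, 142, 140, 142]
t=77: [21, 21, 21, 89, 21]
t=78: [118, 118, 118, 71, 118]
t=79: [38, 38, 38, 66, 38]
t=80: [67, 67, 67, 65, 67]
t=81: [67, 67, 67, 62, 67]
t=82: [65, 65, 65, 53, 65]
t=83: [66, 66, 66, 109, 66]
t=84: [70, 70, 70, 105, 70]
t=85: [86, 86, 86, 101, 86]
t=86: [25, 25, 25, 63, 25]
t=87: [7, 7, 7, 30, 7]
t=88: [55, 55, 55, 40, 55]
t=89: [15, 15, 15, 50, 15]
t=90: [101, 101, 101, 116, 101]
t=91: [86, 86, 86, 51, 86]
t=92: [29, 29, 29, 87, 29]
t=93: [23, 23, 23, 23, 23]
t=94: [138, 138, 138, 138, 138]
t=95: [133, 133, 133, 133, 133]
t=96: [108, 108, 108, 108, 108]
t=97: [128, 128, 128, 128, 128]
t=98: [83, 83, 83, 83, 83]
t=99: [3, 3, 3, 3, 3]
t=100: [38, 38, 38, 38, 38]
t=101: [68, 68, 68, 68, 68]
t=102: [73, 73, 73, 73, 73]
t=103: [98, 98, 98, 98, 98]
t=104: [78, 78, 78, 78, 78]
t=105: [123, 123, 123, 123, 123]
t=106: [58, 58, 58, 58, 58]
t=107: [23, 23, 23, 23, 23]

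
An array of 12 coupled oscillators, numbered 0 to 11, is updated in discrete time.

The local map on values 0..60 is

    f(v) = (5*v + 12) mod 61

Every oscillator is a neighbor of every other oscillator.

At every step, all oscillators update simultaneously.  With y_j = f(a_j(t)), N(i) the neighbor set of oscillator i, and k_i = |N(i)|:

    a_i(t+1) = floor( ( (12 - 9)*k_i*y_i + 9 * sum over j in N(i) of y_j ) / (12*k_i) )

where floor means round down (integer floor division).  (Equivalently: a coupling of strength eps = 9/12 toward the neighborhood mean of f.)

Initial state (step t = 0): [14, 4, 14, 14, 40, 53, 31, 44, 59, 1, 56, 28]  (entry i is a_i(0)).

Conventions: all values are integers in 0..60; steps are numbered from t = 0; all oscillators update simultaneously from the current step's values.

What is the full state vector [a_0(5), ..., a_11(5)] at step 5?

Answer: [41, 42, 41, 41, 42, 42, 33, 34, 39, 40, 34, 42]

Derivation:
t=0: [14, 4, 14, 14, 40, 53, 31, 44, 59, 1, 56, 28]
t=1: [27, 29, 27, 27, 29, 29, 31, 32, 24, 26, 32, 29]
t=2: [31, 32, 31, 31, 32, 32, 34, 35, 28, 30, 35, 32]
t=3: [40, 41, 40, 40, 41, 41, 43, 32, 37, 39, 32, 41]
t=4: [32, 33, 32, 32, 33, 33, 35, 36, 30, 31, 36, 33]
t=5: [41, 42, 41, 41, 42, 42, 33, 34, 39, 40, 34, 42]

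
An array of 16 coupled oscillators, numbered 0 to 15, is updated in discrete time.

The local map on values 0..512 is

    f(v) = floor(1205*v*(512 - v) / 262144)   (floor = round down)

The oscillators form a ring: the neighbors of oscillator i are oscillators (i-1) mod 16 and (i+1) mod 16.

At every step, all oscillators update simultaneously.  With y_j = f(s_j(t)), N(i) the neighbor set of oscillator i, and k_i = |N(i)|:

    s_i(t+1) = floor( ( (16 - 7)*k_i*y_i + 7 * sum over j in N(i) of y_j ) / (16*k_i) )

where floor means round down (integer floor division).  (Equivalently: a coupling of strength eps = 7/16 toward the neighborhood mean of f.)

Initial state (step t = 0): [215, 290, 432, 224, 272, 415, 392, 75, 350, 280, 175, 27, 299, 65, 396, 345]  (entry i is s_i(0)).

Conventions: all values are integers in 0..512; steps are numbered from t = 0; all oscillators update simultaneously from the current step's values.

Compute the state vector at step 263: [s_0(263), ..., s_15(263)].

Answer: [294, 294, 294, 294, 294, 294, 294, 294, 294, 294, 294, 294, 294, 294, 294, 294]
Key observation: The state at step 5, [294, 294, 294, 294, 294, 294, 294, 294, 294, 294, 294, 294, 294, 294, 294, 294], reappears at step 6: the system is in a cycle of period 1 from step 5 on.  Therefore the state at step 263 equals the state at step 5 + ((263 - 5) mod 1) = 5, which is [294, 294, 294, 294, 294, 294, 294, 294, 294, 294, 294, 294, 294, 294, 294, 294].

Derivation:
t=0: [215, 290, 432, 224, 272, 415, 392, 75, 350, 280, 175, 27, 299, 65, 396, 345]
t=1: [287, 264, 218, 266, 273, 216, 194, 188, 244, 283, 230, 156, 206, 184, 205, 258]
t=2: [297, 297, 296, 298, 297, 292, 284, 284, 294, 297, 288, 271, 278, 282, 289, 297]
t=3: [293, 293, 293, 293, 293, 295, 296, 296, 294, 293, 296, 298, 299, 297, 295, 293]
t=4: [294, 294, 294, 294, 294, 293, 293, 293, 293, 293, 293, 292, 292, 293, 293, 294]
t=5: [294, 294, 294, 294, 294, 294, 294, 294, 294, 294, 294, 294, 294, 294, 294, 294]
t=6: [294, 294, 294, 294, 294, 294, 294, 294, 294, 294, 294, 294, 294, 294, 294, 294]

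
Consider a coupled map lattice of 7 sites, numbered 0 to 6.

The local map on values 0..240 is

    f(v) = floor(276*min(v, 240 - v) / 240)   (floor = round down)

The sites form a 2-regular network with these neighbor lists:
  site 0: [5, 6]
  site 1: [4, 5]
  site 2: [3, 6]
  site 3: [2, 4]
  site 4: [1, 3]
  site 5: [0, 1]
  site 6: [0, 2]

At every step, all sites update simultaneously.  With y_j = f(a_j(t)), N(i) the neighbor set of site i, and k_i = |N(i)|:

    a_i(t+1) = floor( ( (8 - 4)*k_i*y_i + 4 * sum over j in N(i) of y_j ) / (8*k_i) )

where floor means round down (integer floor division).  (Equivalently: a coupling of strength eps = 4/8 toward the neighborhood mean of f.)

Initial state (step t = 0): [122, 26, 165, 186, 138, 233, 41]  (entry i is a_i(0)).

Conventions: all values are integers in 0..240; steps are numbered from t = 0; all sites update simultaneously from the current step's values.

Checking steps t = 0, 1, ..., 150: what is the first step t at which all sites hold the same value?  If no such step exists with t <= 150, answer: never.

Simulating step by step:
t=0: [122, 26, 165, 186, 138, 233, 41]  (not all equal)
t=1: [81, 45, 70, 81, 81, 45, 78]  (not all equal)
t=2: [81, 61, 85, 89, 82, 61, 87]  (not all equal)
t=3: [89, 76, 99, 98, 90, 75, 97]  (not all equal)
t=4: [100, 90, 112, 110, 101, 90, 109]  (not all equal)
t=5: [114, 106, 126, 124, 115, 106, 123]  (not all equal)
t=6: [129, 123, 132, 132, 129, 123, 132]  (not all equal)
t=7: [128, 132, 124, 124, 128, 132, 124]  (not all equal)
t=8: [128, 125, 133, 131, 128, 125, 131]  (not all equal)
t=9: [128, 131, 124, 125, 128, 131, 125]  (not all equal)
t=10: [128, 125, 132, 131, 128, 125, 131]  (not all equal)
t=11: [128, 131, 124, 125, 128, 131, 125]  (not all equal)

Answer: never
Key observation: The state at step 9 reappears at step 11 — the system is in a cycle of period 2 from step 9 on.  No step 0..11 is synchronized, and the cycle repeats forever, so no step up to 150 (or ever) has all sites equal.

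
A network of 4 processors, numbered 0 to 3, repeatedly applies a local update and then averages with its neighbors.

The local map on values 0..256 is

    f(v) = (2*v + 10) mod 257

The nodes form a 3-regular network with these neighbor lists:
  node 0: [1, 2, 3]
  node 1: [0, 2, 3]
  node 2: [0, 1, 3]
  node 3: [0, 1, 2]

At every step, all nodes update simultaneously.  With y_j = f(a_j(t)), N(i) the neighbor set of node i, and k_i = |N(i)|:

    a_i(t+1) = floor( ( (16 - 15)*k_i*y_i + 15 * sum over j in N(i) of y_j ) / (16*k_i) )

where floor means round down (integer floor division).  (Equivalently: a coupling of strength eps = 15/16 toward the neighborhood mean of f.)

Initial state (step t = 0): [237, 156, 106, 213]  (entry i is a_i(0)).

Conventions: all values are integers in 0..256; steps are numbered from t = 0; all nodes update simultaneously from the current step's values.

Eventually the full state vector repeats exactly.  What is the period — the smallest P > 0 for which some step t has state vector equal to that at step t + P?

Answer: 16
Key observation: The state at step 7, [92, 92, 92, 92], reappears at step 23 — and no state repeats earlier — so the cycle the system enters has period 16.

Derivation:
t=0: [237, 156, 106, 213]
t=1: [159, 200, 161, 171]
t=2: [105, 84, 104, 99]
t=3: [202, 213, 203, 205]
t=4: [166, 160, 165, 164]
t=5: [79, 82, 79, 80]
t=6: [170, 169, 170, 170]
t=7: [92, 92, 92, 92]
t=8: [194, 194, 194, 194]
t=9: [141, 141, 141, 141]
t=10: [35, 35, 35, 35]
t=11: [80, 80, 80, 80]
t=12: [170, 170, 170, 170]
t=13: [93, 93, 93, 93]
t=14: [196, 196, 196, 196]
t=15: [145, 145, 145, 145]
t=16: [43, 43, 43, 43]
t=17: [96, 96, 96, 96]
t=18: [202, 202, 202, 202]
t=19: [157, 157, 157, 157]
t=20: [67, 67, 67, 67]
t=21: [144, 144, 144, 144]
t=22: [41, 41, 41, 41]
t=23: [92, 92, 92, 92]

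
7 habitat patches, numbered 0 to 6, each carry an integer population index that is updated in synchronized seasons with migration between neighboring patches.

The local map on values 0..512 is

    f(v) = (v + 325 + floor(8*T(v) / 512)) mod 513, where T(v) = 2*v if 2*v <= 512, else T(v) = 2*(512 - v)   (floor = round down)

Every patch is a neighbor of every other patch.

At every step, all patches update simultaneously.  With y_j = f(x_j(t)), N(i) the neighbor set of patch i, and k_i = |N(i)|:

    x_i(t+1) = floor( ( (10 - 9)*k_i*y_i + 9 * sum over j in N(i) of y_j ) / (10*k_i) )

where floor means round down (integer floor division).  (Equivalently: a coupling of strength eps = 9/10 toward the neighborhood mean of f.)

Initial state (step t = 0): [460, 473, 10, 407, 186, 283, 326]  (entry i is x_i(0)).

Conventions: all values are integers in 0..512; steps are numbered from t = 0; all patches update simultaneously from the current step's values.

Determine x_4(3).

Simulating step by step:
t=0: [460, 473, 10, 407, 186, 283, 326]
t=1: [190, 190, 187, 193, 204, 199, 197]
t=2: [12, 12, 12, 11, 11, 11, 11]
t=3: [336, 336, 336, 336, 336, 336, 336]

Answer: x_4(3) = 336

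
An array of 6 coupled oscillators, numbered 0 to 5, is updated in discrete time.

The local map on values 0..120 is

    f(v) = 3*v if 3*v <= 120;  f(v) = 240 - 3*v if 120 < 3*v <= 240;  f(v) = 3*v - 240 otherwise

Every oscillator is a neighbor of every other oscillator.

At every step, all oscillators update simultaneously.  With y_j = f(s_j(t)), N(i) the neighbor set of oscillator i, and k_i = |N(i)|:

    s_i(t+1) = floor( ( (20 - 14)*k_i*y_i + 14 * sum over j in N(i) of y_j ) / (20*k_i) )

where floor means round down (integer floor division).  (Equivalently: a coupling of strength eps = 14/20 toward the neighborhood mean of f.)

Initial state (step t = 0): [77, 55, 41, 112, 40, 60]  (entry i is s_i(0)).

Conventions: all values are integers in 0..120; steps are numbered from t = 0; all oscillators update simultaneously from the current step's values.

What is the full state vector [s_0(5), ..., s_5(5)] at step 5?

Answer: [85, 85, 85, 85, 85, 85]

Derivation:
t=0: [77, 55, 41, 112, 40, 60]
t=1: [68, 78, 85, 82, 85, 76]
t=2: [18, 13, 15, 13, 15, 14]
t=3: [45, 43, 44, 43, 44, 43]
t=4: [108, 109, 108, 109, 108, 109]
t=5: [85, 85, 85, 85, 85, 85]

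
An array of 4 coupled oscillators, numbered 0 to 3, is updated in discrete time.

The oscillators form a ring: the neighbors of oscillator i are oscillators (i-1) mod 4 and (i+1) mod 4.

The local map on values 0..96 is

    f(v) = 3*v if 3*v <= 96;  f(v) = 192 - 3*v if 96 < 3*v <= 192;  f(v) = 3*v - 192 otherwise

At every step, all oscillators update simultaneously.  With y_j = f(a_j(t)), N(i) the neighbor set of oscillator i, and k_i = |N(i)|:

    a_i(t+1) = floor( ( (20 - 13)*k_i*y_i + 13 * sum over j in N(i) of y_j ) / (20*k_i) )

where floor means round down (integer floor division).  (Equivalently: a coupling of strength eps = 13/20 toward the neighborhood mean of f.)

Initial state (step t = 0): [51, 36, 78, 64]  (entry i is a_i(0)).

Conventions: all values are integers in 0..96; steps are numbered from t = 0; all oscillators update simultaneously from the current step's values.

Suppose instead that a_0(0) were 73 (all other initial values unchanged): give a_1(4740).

Simulating step by step:
t=0: [73, 36, 78, 64]
t=1: [36, 51, 42, 22]
t=2: [63, 62, 57, 71]
t=3: [9, 9, 16, 15]
t=4: [32, 33, 40, 40]
t=5: [87, 87, 78, 79]
t=6: [61, 60, 51, 51]
t=7: [19, 19, 30, 29]
t=8: [66, 67, 78, 78]
t=9: [18, 18, 31, 30]
t=10: [65, 66, 79, 79]
t=11: [17, 17, 32, 31]
t=12: [64, 65, 80, 80]
t=13: [16, 16, 33, 32]
t=14: [63, 62, 79, 79]
t=15: [17, 17, 32, 31]

Answer: a_1(4740) = 65
Key observation: The state at step 11, [17, 17, 32, 31], reappears at step 15: the system is in a cycle of period 4 from step 11 on.  Therefore the state at step 4740 equals the state at step 11 + ((4740 - 11) mod 4) = 12, which is [64, 65, 80, 80].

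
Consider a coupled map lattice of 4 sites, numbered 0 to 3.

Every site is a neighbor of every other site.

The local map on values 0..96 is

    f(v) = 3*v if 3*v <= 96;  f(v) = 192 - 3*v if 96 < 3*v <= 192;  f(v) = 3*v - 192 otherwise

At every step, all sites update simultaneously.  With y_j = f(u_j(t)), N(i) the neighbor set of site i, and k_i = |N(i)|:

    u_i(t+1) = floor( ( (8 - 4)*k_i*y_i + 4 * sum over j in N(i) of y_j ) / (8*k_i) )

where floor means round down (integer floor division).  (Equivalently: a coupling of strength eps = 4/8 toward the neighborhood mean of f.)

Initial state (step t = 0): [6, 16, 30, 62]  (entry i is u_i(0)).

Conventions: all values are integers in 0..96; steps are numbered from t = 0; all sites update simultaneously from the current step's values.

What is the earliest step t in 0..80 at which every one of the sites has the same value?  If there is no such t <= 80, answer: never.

Answer: 29
Key observation: Synchronization is absorbing here: once all sites are equal they stay equal, and step 29 is the first all-equal step.

Derivation:
t=0: [6, 16, 30, 62]  (not all equal)
t=1: [33, 43, 57, 29]  (not all equal)
t=2: [75, 65, 51, 73]  (not all equal)
t=3: [28, 18, 30, 26]  (not all equal)
t=4: [79, 69, 81, 77]  (not all equal)
t=5: [40, 30, 42, 38]  (not all equal)
t=6: [75, 81, 73, 77]  (not all equal)
t=7: [36, 42, 34, 38]  (not all equal)
t=8: [81, 75, 83, 79]  (not all equal)
t=9: [48, 42, 50, 46]  (not all equal)
t=10: [51, 57, 49, 53]  (not all equal)
t=11: [36, 30, 38, 34]  (not all equal)
t=12: [85, 87, 83, 87]  (not all equal)
t=13: [64, 66, 62, 66]  (not all equal)
t=14: [3, 5, 5, 5]  (not all equal)
t=15: [12, 14, 14, 14]  (not all equal)
t=16: [39, 41, 41, 41]  (not all equal)
t=17: [72, 70, 70, 70]  (not all equal)
t=18: [21, 19, 19, 19]  (not all equal)
t=19: [60, 58, 58, 58]  (not all equal)
t=20: [15, 17, 17, 17]  (not all equal)
t=21: [48, 50, 50, 50]  (not all equal)
t=22: [45, 43, 43, 43]  (not all equal)
t=23: [60, 62, 62, 62]  (not all equal)
t=24: [9, 7, 7, 7]  (not all equal)
t=25: [24, 22, 22, 22]  (not all equal)
t=26: [69, 67, 67, 67]  (not all equal)
t=27: [12, 10, 10, 10]  (not all equal)
t=28: [33, 31, 31, 31]  (not all equal)
t=29: [93, 93, 93, 93]  (all equal)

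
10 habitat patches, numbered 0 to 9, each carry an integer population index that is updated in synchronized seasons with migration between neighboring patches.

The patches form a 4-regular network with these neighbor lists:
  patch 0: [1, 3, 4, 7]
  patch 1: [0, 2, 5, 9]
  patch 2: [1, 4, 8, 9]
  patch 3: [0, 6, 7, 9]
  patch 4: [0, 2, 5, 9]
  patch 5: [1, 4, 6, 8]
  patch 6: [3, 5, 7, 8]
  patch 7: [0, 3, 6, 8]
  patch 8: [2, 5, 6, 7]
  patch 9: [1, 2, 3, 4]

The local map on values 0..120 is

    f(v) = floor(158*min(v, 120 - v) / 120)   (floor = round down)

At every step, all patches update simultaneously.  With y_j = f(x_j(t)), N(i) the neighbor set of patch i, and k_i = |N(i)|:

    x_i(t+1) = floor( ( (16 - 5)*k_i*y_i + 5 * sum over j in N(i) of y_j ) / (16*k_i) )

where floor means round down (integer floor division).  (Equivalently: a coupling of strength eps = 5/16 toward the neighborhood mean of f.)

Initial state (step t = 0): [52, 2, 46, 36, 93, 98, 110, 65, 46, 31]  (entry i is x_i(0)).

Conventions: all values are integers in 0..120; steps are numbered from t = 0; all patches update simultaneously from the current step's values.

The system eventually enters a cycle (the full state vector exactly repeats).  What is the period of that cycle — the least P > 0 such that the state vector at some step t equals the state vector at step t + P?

Answer: 4
Key observation: The state at step 23, [77, 77, 77, 77, 77, 77, 77, 77, 77, 77], reappears at step 27 — and no state repeats earlier — so the cycle the system enters has period 4.

Derivation:
t=0: [52, 2, 46, 36, 93, 98, 110, 65, 46, 31]
t=1: [58, 16, 51, 47, 39, 27, 25, 64, 54, 38]
t=2: [68, 32, 61, 59, 52, 37, 40, 68, 64, 50]
t=3: [66, 49, 72, 72, 66, 51, 56, 67, 69, 65]
t=4: [69, 65, 64, 65, 70, 67, 70, 68, 67, 69]
t=5: [67, 71, 71, 70, 66, 68, 66, 68, 68, 68]
t=6: [68, 65, 65, 66, 69, 68, 69, 68, 67, 67]
t=7: [68, 71, 71, 70, 67, 68, 67, 68, 68, 69]
t=8: [67, 64, 64, 65, 68, 67, 68, 67, 67, 66]
t=9: [69, 72, 72, 71, 68, 69, 68, 69, 69, 71]
t=10: [66, 63, 63, 64, 67, 66, 67, 66, 66, 64]
t=11: [71, 74, 74, 72, 70, 71, 69, 71, 71, 73]
t=12: [63, 60, 60, 63, 64, 64, 65, 64, 63, 61]
t=13: [75, 78, 78, 74, 73, 73, 72, 73, 74, 76]
t=14: [59, 55, 56, 60, 60, 60, 62, 60, 60, 57]
t=15: [77, 73, 74, 78, 78, 78, 76, 78, 78, 75]
t=16: [56, 59, 59, 55, 55, 55, 56, 55, 55, 58]
t=17: [73, 76, 76, 72, 72, 72, 72, 72, 72, 75]
t=18: [61, 57, 58, 62, 62, 62, 63, 62, 62, 59]
t=19: [76, 75, 76, 76, 76, 75, 75, 76, 75, 76]
t=20: [57, 58, 57, 57, 57, 58, 58, 57, 58, 57]
t=21: [75, 75, 75, 75, 75, 75, 75, 75, 75, 75]
t=22: [59, 59, 59, 59, 59, 59, 59, 59, 59, 59]
t=23: [77, 77, 77, 77, 77, 77, 77, 77, 77, 77]
t=24: [56, 56, 56, 56, 56, 56, 56, 56, 56, 56]
t=25: [73, 73, 73, 73, 73, 73, 73, 73, 73, 73]
t=26: [61, 61, 61, 61, 61, 61, 61, 61, 61, 61]
t=27: [77, 77, 77, 77, 77, 77, 77, 77, 77, 77]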